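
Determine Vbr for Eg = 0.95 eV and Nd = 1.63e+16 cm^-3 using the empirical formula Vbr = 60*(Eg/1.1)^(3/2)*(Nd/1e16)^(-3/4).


Step 1: Eg/1.1 = 0.95/1.1 = 0.863636
Step 2: (Eg/1.1)^1.5 = 0.863636^1.5 = 0.802594
Step 3: (Nd/1e16)^(-0.75) = (1.63)^(-0.75) = 0.693201
Step 4: Vbr = 60 * 0.802594 * 0.693201 = 33.4 V

33.4


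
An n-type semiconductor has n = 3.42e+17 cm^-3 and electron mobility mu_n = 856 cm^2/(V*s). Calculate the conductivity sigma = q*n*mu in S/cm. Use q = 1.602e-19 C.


Step 1: sigma = q * n * mu
Step 2: sigma = 1.602e-19 * 3.42e+17 * 856
Step 3: sigma = 4.690e+01 S/cm

4.690e+01


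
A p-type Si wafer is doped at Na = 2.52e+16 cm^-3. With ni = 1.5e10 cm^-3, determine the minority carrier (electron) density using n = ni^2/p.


Step 1: Majority hole concentration p ≈ Na = 2.52e+16 cm^-3
Step 2: n = ni^2 / Na = (1.5e10)^2 / 2.52e+16
Step 3: n = 8.93e+03 cm^-3

8.93e+03


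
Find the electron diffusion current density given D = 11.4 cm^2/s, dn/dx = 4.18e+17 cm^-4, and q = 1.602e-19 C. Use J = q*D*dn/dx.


Step 1: J = q * D * (dn/dx)
Step 2: J = 1.602e-19 * 11.4 * 4.18e+17
Step 3: J = 7.63e-01 A/cm^2

7.63e-01


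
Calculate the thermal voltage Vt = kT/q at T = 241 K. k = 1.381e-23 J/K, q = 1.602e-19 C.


Step 1: kT = 1.381e-23 * 241 = 3.32821e-21 J
Step 2: Vt = kT/q = 3.32821e-21 / 1.602e-19
Step 3: Vt = 0.02078 V

0.02078


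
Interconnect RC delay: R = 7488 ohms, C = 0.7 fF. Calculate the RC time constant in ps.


Step 1: tau = R * C
Step 2: tau = 7488 * 0.7 fF = 7488 * 7.0e-16 F
Step 3: tau = 5.2416e-12 s = 5.2416 ps

5.2416


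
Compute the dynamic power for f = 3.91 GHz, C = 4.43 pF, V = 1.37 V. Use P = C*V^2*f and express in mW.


Step 1: V^2 = 1.37^2 = 1.8769 V^2
Step 2: P = C*V^2*f = 4.43e-12 F * 1.8769 * 3.91e9 Hz
Step 3: P = 3.251034797e-02 W
Step 4: P = 32.51 mW

32.51


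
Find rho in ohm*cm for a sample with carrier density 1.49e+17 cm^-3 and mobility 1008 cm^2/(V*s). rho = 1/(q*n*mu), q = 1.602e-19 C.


Step 1: sigma = q * n * mu = 1.602e-19 * 1.49e+17 * 1008 = 2.40608e+01 S/cm
Step 2: rho = 1 / sigma = 1 / 2.40608e+01 = 0.04156 ohm*cm

0.04156


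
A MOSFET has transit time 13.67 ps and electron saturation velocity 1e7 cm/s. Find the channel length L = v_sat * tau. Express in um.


Step 1: tau in seconds = 13.67 ps * 1e-12 = 1.3670e-11 s
Step 2: L = v_sat * tau = 1e7 * 1.3670e-11 = 1.3670e-04 cm
Step 3: L in um = 1.3670e-04 * 1e4 = 1.367 um

1.367


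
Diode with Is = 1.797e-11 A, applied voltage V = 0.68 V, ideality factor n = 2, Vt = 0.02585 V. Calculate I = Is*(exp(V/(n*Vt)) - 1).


Step 1: V/(n*Vt) = 0.68/(2*0.02585) = 13.1528
Step 2: exp(13.1528) = 5.1545e+05
Step 3: I = 1.797e-11 * (5.1545e+05 - 1) = 9.26e-06 A

9.26e-06


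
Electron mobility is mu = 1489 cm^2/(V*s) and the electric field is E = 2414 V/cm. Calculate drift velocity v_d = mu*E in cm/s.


Step 1: v_d = mu * E
Step 2: v_d = 1489 * 2414 = 3594446
Step 3: v_d = 3.59e+06 cm/s

3.59e+06


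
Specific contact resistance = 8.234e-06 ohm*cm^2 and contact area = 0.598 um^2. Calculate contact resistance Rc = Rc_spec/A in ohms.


Step 1: Convert area to cm^2: 0.598 um^2 = 5.9800e-09 cm^2
Step 2: Rc = Rc_spec / A = 8.234e-06 / 5.9800e-09
Step 3: Rc = 1.38e+03 ohms

1.38e+03


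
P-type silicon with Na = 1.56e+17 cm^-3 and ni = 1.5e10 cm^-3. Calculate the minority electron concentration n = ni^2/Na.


Step 1: Majority hole concentration p ≈ Na = 1.56e+17 cm^-3
Step 2: n = ni^2 / Na = (1.5e10)^2 / 1.56e+17
Step 3: n = 1.44e+03 cm^-3

1.44e+03


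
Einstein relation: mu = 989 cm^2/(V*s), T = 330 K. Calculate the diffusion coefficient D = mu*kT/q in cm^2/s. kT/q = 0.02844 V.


Step 1: D = mu * (kT/q)
Step 2: D = 989 * 0.02844
Step 3: D = 28.13 cm^2/s

28.13


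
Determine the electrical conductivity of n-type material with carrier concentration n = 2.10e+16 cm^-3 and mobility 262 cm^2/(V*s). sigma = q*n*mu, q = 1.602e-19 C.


Step 1: sigma = q * n * mu
Step 2: sigma = 1.602e-19 * 2.10e+16 * 262
Step 3: sigma = 8.814e-01 S/cm

8.814e-01


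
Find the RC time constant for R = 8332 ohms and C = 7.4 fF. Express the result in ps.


Step 1: tau = R * C
Step 2: tau = 8332 * 7.4 fF = 8332 * 7.4e-15 F
Step 3: tau = 6.16568e-11 s = 61.6568 ps

61.6568


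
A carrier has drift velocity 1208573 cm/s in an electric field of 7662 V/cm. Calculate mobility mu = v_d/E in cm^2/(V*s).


Step 1: mu = v_d / E
Step 2: mu = 1208573 / 7662
Step 3: mu = 157.74 cm^2/(V*s)

157.74


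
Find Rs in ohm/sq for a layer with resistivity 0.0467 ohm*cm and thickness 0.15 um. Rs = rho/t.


Step 1: Convert thickness to cm: t = 0.15 um = 1.5000e-05 cm
Step 2: Rs = rho / t = 0.0467 / 1.5000e-05
Step 3: Rs = 3113.3 ohm/sq

3113.3


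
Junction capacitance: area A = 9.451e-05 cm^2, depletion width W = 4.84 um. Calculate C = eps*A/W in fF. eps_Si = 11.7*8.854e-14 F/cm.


Step 1: eps_Si = 11.7 * 8.854e-14 = 1.035918e-12 F/cm
Step 2: W in cm = 4.84 * 1e-4 = 4.84e-04 cm
Step 3: C = 1.035918e-12 * 9.451e-05 / 4.84e-04 = 2.022823e-13 F
Step 4: C = 202.28 fF

202.28


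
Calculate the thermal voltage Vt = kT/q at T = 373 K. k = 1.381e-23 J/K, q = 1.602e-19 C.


Step 1: kT = 1.381e-23 * 373 = 5.15113e-21 J
Step 2: Vt = kT/q = 5.15113e-21 / 1.602e-19
Step 3: Vt = 0.03215 V

0.03215


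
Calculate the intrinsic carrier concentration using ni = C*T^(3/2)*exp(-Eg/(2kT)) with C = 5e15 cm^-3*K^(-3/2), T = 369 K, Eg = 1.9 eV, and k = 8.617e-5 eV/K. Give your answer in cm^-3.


Step 1: Compute kT = 8.617e-5 * 369 = 0.03179673 eV
Step 2: Exponent = -Eg/(2kT) = -1.9/(2*0.03179673) = -29.87729
Step 3: T^(3/2) = 369^1.5 = 7088.26
Step 4: ni = 5e15 * 7088.26 * exp(-29.87729) = 3.75e+06 cm^-3

3.75e+06


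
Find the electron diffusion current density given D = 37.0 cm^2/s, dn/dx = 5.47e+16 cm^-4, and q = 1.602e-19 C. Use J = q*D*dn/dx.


Step 1: J = q * D * (dn/dx)
Step 2: J = 1.602e-19 * 37.0 * 5.47e+16
Step 3: J = 3.24e-01 A/cm^2

3.24e-01


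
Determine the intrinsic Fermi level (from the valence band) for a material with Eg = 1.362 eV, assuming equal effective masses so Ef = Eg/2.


Step 1: For an intrinsic semiconductor, the Fermi level sits at midgap.
Step 2: Ef = Eg / 2 = 1.362 / 2 = 0.681 eV

0.681


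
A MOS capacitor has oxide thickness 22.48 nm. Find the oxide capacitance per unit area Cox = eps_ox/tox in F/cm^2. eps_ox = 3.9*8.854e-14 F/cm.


Step 1: eps_ox = 3.9 * 8.854e-14 = 3.45306e-13 F/cm
Step 2: tox in cm = 22.48 nm * 1e-7 = 2.2480e-06 cm
Step 3: Cox = 3.45306e-13 / 2.2480e-06 = 1.54e-07 F/cm^2

1.54e-07


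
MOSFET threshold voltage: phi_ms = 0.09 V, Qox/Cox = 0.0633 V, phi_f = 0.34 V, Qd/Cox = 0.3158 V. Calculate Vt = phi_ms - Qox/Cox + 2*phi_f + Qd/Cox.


Step 1: Vt = phi_ms - Qox/Cox + 2*phi_f + Qd/Cox
Step 2: Vt = 0.09 - 0.0633 + 2*0.34 + 0.3158
Step 3: Vt = 0.09 - 0.0633 + 0.68 + 0.3158
Step 4: Vt = 1.0225 V

1.0225


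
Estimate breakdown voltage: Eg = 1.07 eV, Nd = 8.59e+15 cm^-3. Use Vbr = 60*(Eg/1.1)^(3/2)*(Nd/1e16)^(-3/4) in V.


Step 1: Eg/1.1 = 1.07/1.1 = 0.972727
Step 2: (Eg/1.1)^1.5 = 0.972727^1.5 = 0.959371
Step 3: (Nd/1e16)^(-0.75) = (0.859)^(-0.75) = 1.120741
Step 4: Vbr = 60 * 0.959371 * 1.120741 = 64.5 V

64.5


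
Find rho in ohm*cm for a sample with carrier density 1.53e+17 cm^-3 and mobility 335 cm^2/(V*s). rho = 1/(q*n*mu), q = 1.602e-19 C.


Step 1: sigma = q * n * mu = 1.602e-19 * 1.53e+17 * 335 = 8.21105e+00 S/cm
Step 2: rho = 1 / sigma = 1 / 8.21105e+00 = 0.1218 ohm*cm

0.1218


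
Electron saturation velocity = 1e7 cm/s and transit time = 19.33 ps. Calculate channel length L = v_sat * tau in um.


Step 1: tau in seconds = 19.33 ps * 1e-12 = 1.9330e-11 s
Step 2: L = v_sat * tau = 1e7 * 1.9330e-11 = 1.9330e-04 cm
Step 3: L in um = 1.9330e-04 * 1e4 = 1.933 um

1.933


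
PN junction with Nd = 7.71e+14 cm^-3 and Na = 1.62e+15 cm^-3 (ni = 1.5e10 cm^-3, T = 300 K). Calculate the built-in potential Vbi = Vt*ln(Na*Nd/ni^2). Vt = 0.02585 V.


Step 1: Compute Na*Nd/ni^2 = 1.62e+15 * 7.71e+14 / (1.5e10)^2 = 5.5512e+09
Step 2: ln(5.5512e+09) = 22.4373
Step 3: Vbi = 0.02585 * 22.4373 = 0.58 V

0.58


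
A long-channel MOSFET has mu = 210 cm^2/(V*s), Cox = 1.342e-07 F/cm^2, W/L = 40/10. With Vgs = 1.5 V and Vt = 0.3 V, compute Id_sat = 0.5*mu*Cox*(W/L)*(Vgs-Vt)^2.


Step 1: Overdrive voltage Vov = Vgs - Vt = 1.5 - 0.3 = 1.2 V
Step 2: W/L = 40/10 = 4
Step 3: Id = 0.5 * 210 * 1.342e-07 * 4 * 1.2^2
Step 4: Id = 8.12e-05 A

8.12e-05


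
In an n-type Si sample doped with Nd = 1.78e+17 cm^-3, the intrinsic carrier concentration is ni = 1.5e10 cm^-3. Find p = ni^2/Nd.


Step 1: Since Nd >> ni, n ≈ Nd = 1.78e+17 cm^-3
Step 2: p = ni^2 / n = (1.5e10)^2 / 1.78e+17
Step 3: p = 2.25e20 / 1.78e+17 = 1.26e+03 cm^-3

1.26e+03


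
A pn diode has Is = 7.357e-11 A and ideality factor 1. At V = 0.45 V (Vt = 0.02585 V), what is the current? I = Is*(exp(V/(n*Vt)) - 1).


Step 1: V/(n*Vt) = 0.45/(1*0.02585) = 17.4081
Step 2: exp(17.4081) = 3.6328e+07
Step 3: I = 7.357e-11 * (3.6328e+07 - 1) = 2.67e-03 A

2.67e-03


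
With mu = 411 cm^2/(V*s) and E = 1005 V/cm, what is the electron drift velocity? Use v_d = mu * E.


Step 1: v_d = mu * E
Step 2: v_d = 411 * 1005 = 413055
Step 3: v_d = 4.13e+05 cm/s

4.13e+05


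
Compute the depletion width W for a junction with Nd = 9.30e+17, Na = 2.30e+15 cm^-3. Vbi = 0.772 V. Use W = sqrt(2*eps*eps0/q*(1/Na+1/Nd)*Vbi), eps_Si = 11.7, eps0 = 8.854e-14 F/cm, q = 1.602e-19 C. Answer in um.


Step 1: 1/Na + 1/Nd = 1/2.30e+15 + 1/9.30e+17 = 4.35858e-16
Step 2: 2*eps*eps0/q = 2*11.7*8.854e-14/1.602e-19 = 1.293281e+07
Step 3: W^2 = 1.293281e+07 * 4.35858e-16 * 0.772 = 4.35166e-09
Step 4: W = sqrt(4.35166e-09) = 6.597e-05 cm = 0.6597 um

0.6597


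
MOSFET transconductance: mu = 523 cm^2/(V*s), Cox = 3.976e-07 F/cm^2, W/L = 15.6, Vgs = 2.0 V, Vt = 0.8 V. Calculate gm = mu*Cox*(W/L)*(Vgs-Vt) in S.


Step 1: Vov = Vgs - Vt = 2.0 - 0.8 = 1.2 V
Step 2: gm = mu * Cox * (W/L) * Vov
Step 3: gm = 523 * 3.976e-07 * 15.6 * 1.2 = 3.89e-03 S

3.89e-03


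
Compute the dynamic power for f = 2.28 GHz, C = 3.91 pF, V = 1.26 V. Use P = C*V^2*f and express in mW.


Step 1: V^2 = 1.26^2 = 1.5876 V^2
Step 2: P = C*V^2*f = 3.91e-12 F * 1.5876 * 2.28e9 Hz
Step 3: P = 1.415313648e-02 W
Step 4: P = 14.153 mW

14.153


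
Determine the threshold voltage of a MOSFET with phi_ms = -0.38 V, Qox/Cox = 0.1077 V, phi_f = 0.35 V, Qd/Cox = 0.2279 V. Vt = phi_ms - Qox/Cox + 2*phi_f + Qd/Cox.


Step 1: Vt = phi_ms - Qox/Cox + 2*phi_f + Qd/Cox
Step 2: Vt = -0.38 - 0.1077 + 2*0.35 + 0.2279
Step 3: Vt = -0.38 - 0.1077 + 0.7 + 0.2279
Step 4: Vt = 0.4402 V

0.4402


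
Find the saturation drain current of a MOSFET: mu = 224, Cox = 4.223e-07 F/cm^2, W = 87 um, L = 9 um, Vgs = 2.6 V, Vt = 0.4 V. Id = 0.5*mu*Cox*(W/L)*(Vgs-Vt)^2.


Step 1: Overdrive voltage Vov = Vgs - Vt = 2.6 - 0.4 = 2.2 V
Step 2: W/L = 87/9 = 9.66667
Step 3: Id = 0.5 * 224 * 4.223e-07 * 9.66667 * 2.2^2
Step 4: Id = 2.21e-03 A

2.21e-03


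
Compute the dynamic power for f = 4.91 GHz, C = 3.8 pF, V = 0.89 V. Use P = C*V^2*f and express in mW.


Step 1: V^2 = 0.89^2 = 0.7921 V^2
Step 2: P = C*V^2*f = 3.8e-12 F * 0.7921 * 4.91e9 Hz
Step 3: P = 1.47790018e-02 W
Step 4: P = 14.779 mW

14.779


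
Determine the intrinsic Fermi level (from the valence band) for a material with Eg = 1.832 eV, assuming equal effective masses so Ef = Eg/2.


Step 1: For an intrinsic semiconductor, the Fermi level sits at midgap.
Step 2: Ef = Eg / 2 = 1.832 / 2 = 0.916 eV

0.916


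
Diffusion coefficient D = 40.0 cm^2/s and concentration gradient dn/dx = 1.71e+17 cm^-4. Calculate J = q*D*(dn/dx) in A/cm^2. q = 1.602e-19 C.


Step 1: J = q * D * (dn/dx)
Step 2: J = 1.602e-19 * 40.0 * 1.71e+17
Step 3: J = 1.10e+00 A/cm^2

1.10e+00


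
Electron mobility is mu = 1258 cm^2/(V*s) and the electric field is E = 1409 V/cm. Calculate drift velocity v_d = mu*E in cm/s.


Step 1: v_d = mu * E
Step 2: v_d = 1258 * 1409 = 1772522
Step 3: v_d = 1.77e+06 cm/s

1.77e+06


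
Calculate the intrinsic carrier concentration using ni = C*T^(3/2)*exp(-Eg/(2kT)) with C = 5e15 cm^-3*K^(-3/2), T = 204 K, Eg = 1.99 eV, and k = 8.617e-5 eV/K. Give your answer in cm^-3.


Step 1: Compute kT = 8.617e-5 * 204 = 0.01757868 eV
Step 2: Exponent = -Eg/(2kT) = -1.99/(2*0.01757868) = -56.60266
Step 3: T^(3/2) = 204^1.5 = 2913.70
Step 4: ni = 5e15 * 2913.70 * exp(-56.60266) = 3.81e-06 cm^-3

3.81e-06


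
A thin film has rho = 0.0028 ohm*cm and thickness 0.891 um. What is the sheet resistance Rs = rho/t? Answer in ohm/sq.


Step 1: Convert thickness to cm: t = 0.891 um = 8.9100e-05 cm
Step 2: Rs = rho / t = 0.0028 / 8.9100e-05
Step 3: Rs = 31.4 ohm/sq

31.4


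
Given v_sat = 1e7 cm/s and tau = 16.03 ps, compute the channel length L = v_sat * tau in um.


Step 1: tau in seconds = 16.03 ps * 1e-12 = 1.6030e-11 s
Step 2: L = v_sat * tau = 1e7 * 1.6030e-11 = 1.6030e-04 cm
Step 3: L in um = 1.6030e-04 * 1e4 = 1.603 um

1.603


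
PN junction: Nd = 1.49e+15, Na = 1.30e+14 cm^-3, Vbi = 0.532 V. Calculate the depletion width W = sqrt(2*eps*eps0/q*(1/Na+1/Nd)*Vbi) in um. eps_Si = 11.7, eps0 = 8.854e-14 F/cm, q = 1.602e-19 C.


Step 1: 1/Na + 1/Nd = 1/1.30e+14 + 1/1.49e+15 = 8.36345e-15
Step 2: 2*eps*eps0/q = 2*11.7*8.854e-14/1.602e-19 = 1.293281e+07
Step 3: W^2 = 1.293281e+07 * 8.36345e-15 * 0.532 = 5.75427e-08
Step 4: W = sqrt(5.75427e-08) = 2.399e-04 cm = 2.399 um

2.399


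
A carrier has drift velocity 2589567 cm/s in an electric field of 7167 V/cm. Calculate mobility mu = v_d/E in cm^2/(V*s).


Step 1: mu = v_d / E
Step 2: mu = 2589567 / 7167
Step 3: mu = 361.32 cm^2/(V*s)

361.32


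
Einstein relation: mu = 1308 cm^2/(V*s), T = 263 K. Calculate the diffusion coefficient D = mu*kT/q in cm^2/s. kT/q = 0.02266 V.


Step 1: D = mu * (kT/q)
Step 2: D = 1308 * 0.02266
Step 3: D = 29.64 cm^2/s

29.64


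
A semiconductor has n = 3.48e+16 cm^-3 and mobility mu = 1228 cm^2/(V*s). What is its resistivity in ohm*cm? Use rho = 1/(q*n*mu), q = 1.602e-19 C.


Step 1: sigma = q * n * mu = 1.602e-19 * 3.48e+16 * 1228 = 6.84605e+00 S/cm
Step 2: rho = 1 / sigma = 1 / 6.84605e+00 = 0.1461 ohm*cm

0.1461


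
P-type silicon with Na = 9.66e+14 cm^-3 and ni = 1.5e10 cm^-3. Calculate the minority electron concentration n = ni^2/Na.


Step 1: Majority hole concentration p ≈ Na = 9.66e+14 cm^-3
Step 2: n = ni^2 / Na = (1.5e10)^2 / 9.66e+14
Step 3: n = 2.33e+05 cm^-3

2.33e+05


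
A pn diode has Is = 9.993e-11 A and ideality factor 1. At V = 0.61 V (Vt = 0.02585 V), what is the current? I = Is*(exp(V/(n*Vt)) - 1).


Step 1: V/(n*Vt) = 0.61/(1*0.02585) = 23.5977
Step 2: exp(23.5977) = 1.7715e+10
Step 3: I = 9.993e-11 * (1.7715e+10 - 1) = 1.77e+00 A

1.77e+00


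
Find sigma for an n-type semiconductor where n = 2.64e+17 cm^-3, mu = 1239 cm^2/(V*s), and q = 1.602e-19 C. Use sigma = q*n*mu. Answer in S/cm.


Step 1: sigma = q * n * mu
Step 2: sigma = 1.602e-19 * 2.64e+17 * 1239
Step 3: sigma = 5.240e+01 S/cm

5.240e+01


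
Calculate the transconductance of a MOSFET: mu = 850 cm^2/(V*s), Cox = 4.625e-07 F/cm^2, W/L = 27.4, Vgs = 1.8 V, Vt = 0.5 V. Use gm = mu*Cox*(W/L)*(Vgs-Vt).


Step 1: Vov = Vgs - Vt = 1.8 - 0.5 = 1.3 V
Step 2: gm = mu * Cox * (W/L) * Vov
Step 3: gm = 850 * 4.625e-07 * 27.4 * 1.3 = 1.40e-02 S

1.40e-02


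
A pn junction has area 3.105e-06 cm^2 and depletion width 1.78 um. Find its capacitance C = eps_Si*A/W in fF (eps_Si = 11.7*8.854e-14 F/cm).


Step 1: eps_Si = 11.7 * 8.854e-14 = 1.035918e-12 F/cm
Step 2: W in cm = 1.78 * 1e-4 = 1.78e-04 cm
Step 3: C = 1.035918e-12 * 3.105e-06 / 1.78e-04 = 1.807037e-14 F
Step 4: C = 18.07 fF

18.07


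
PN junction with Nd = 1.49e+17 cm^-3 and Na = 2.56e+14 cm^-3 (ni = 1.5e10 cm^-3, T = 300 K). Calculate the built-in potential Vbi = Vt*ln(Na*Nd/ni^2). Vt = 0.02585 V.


Step 1: Compute Na*Nd/ni^2 = 2.56e+14 * 1.49e+17 / (1.5e10)^2 = 1.6953e+11
Step 2: ln(1.6953e+11) = 25.8563
Step 3: Vbi = 0.02585 * 25.8563 = 0.668 V

0.668


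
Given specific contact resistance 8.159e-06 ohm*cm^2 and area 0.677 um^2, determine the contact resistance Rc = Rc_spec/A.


Step 1: Convert area to cm^2: 0.677 um^2 = 6.7700e-09 cm^2
Step 2: Rc = Rc_spec / A = 8.159e-06 / 6.7700e-09
Step 3: Rc = 1.21e+03 ohms

1.21e+03


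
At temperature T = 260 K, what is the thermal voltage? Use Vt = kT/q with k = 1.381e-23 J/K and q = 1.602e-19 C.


Step 1: kT = 1.381e-23 * 260 = 3.5906e-21 J
Step 2: Vt = kT/q = 3.5906e-21 / 1.602e-19
Step 3: Vt = 0.02241 V

0.02241


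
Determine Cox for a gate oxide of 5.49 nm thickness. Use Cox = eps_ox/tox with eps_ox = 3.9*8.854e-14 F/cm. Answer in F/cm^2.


Step 1: eps_ox = 3.9 * 8.854e-14 = 3.45306e-13 F/cm
Step 2: tox in cm = 5.49 nm * 1e-7 = 5.4900e-07 cm
Step 3: Cox = 3.45306e-13 / 5.4900e-07 = 6.29e-07 F/cm^2

6.29e-07


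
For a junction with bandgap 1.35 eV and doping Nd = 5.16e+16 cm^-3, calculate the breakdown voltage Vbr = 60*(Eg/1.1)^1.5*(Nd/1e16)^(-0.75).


Step 1: Eg/1.1 = 1.35/1.1 = 1.227273
Step 2: (Eg/1.1)^1.5 = 1.227273^1.5 = 1.359602
Step 3: (Nd/1e16)^(-0.75) = (5.16)^(-0.75) = 0.292087
Step 4: Vbr = 60 * 1.359602 * 0.292087 = 23.8 V

23.8


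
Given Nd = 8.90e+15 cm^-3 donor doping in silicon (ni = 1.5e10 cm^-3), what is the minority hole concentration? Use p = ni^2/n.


Step 1: Since Nd >> ni, n ≈ Nd = 8.90e+15 cm^-3
Step 2: p = ni^2 / n = (1.5e10)^2 / 8.90e+15
Step 3: p = 2.25e20 / 8.90e+15 = 2.53e+04 cm^-3

2.53e+04


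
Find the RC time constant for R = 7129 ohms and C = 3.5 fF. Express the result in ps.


Step 1: tau = R * C
Step 2: tau = 7129 * 3.5 fF = 7129 * 3.5e-15 F
Step 3: tau = 2.49515e-11 s = 24.9515 ps

24.9515


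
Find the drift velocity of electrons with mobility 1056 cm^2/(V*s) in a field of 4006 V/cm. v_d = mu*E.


Step 1: v_d = mu * E
Step 2: v_d = 1056 * 4006 = 4230336
Step 3: v_d = 4.23e+06 cm/s

4.23e+06


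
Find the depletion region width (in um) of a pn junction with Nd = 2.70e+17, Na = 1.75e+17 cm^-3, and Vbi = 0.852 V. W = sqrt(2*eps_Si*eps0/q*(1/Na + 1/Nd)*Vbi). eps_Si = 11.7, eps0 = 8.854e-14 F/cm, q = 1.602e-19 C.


Step 1: 1/Na + 1/Nd = 1/1.75e+17 + 1/2.70e+17 = 9.41799e-18
Step 2: 2*eps*eps0/q = 2*11.7*8.854e-14/1.602e-19 = 1.293281e+07
Step 3: W^2 = 1.293281e+07 * 9.41799e-18 * 0.852 = 1.03775e-10
Step 4: W = sqrt(1.03775e-10) = 1.019e-05 cm = 0.1019 um

0.1019


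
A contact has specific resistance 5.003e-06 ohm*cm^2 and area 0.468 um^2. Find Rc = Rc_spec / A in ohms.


Step 1: Convert area to cm^2: 0.468 um^2 = 4.6800e-09 cm^2
Step 2: Rc = Rc_spec / A = 5.003e-06 / 4.6800e-09
Step 3: Rc = 1.07e+03 ohms

1.07e+03


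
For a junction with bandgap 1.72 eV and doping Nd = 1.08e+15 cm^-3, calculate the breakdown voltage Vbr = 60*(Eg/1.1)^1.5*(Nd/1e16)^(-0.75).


Step 1: Eg/1.1 = 1.72/1.1 = 1.563636
Step 2: (Eg/1.1)^1.5 = 1.563636^1.5 = 1.955255
Step 3: (Nd/1e16)^(-0.75) = (0.108)^(-0.75) = 5.308016
Step 4: Vbr = 60 * 1.955255 * 5.308016 = 622.7 V

622.7


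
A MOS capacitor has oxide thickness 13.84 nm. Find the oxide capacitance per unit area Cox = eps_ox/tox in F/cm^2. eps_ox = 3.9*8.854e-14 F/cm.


Step 1: eps_ox = 3.9 * 8.854e-14 = 3.45306e-13 F/cm
Step 2: tox in cm = 13.84 nm * 1e-7 = 1.3840e-06 cm
Step 3: Cox = 3.45306e-13 / 1.3840e-06 = 2.49e-07 F/cm^2

2.49e-07


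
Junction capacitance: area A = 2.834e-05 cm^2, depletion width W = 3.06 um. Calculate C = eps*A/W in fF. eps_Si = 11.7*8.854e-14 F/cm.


Step 1: eps_Si = 11.7 * 8.854e-14 = 1.035918e-12 F/cm
Step 2: W in cm = 3.06 * 1e-4 = 3.06e-04 cm
Step 3: C = 1.035918e-12 * 2.834e-05 / 3.06e-04 = 9.594090e-14 F
Step 4: C = 95.94 fF

95.94


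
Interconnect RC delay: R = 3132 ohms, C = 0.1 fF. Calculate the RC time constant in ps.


Step 1: tau = R * C
Step 2: tau = 3132 * 0.1 fF = 3132 * 1.0e-16 F
Step 3: tau = 3.132e-13 s = 0.3132 ps

0.3132


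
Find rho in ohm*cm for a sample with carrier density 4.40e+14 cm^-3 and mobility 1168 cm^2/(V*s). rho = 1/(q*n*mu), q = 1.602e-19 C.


Step 1: sigma = q * n * mu = 1.602e-19 * 4.40e+14 * 1168 = 8.23300e-02 S/cm
Step 2: rho = 1 / sigma = 1 / 8.23300e-02 = 12.15 ohm*cm

12.15


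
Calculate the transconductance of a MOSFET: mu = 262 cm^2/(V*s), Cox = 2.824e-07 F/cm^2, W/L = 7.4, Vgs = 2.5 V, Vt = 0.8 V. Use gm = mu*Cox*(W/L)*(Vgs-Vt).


Step 1: Vov = Vgs - Vt = 2.5 - 0.8 = 1.7 V
Step 2: gm = mu * Cox * (W/L) * Vov
Step 3: gm = 262 * 2.824e-07 * 7.4 * 1.7 = 9.31e-04 S

9.31e-04


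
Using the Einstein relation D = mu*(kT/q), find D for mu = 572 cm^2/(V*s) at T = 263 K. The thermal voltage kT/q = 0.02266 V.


Step 1: D = mu * (kT/q)
Step 2: D = 572 * 0.02266
Step 3: D = 12.96 cm^2/s

12.96


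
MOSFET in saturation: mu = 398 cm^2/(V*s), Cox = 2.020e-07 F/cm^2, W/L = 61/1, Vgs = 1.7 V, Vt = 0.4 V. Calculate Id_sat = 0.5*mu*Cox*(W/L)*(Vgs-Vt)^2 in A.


Step 1: Overdrive voltage Vov = Vgs - Vt = 1.7 - 0.4 = 1.3 V
Step 2: W/L = 61/1 = 61
Step 3: Id = 0.5 * 398 * 2.020e-07 * 61 * 1.3^2
Step 4: Id = 4.14e-03 A

4.14e-03


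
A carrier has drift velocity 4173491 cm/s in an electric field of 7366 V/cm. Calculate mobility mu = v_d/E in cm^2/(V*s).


Step 1: mu = v_d / E
Step 2: mu = 4173491 / 7366
Step 3: mu = 566.59 cm^2/(V*s)

566.59


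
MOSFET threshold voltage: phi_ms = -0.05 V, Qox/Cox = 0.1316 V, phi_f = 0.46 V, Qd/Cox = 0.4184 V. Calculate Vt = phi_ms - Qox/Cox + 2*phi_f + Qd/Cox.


Step 1: Vt = phi_ms - Qox/Cox + 2*phi_f + Qd/Cox
Step 2: Vt = -0.05 - 0.1316 + 2*0.46 + 0.4184
Step 3: Vt = -0.05 - 0.1316 + 0.92 + 0.4184
Step 4: Vt = 1.1568 V

1.1568


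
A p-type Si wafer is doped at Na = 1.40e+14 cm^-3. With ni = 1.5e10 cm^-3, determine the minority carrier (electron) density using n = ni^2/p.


Step 1: Majority hole concentration p ≈ Na = 1.40e+14 cm^-3
Step 2: n = ni^2 / Na = (1.5e10)^2 / 1.40e+14
Step 3: n = 1.61e+06 cm^-3

1.61e+06


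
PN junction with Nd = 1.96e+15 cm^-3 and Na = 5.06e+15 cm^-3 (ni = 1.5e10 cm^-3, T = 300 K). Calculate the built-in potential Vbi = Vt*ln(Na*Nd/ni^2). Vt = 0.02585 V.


Step 1: Compute Na*Nd/ni^2 = 5.06e+15 * 1.96e+15 / (1.5e10)^2 = 4.4078e+10
Step 2: ln(4.4078e+10) = 24.5092
Step 3: Vbi = 0.02585 * 24.5092 = 0.634 V

0.634


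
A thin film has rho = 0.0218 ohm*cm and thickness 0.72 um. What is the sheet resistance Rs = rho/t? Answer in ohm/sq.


Step 1: Convert thickness to cm: t = 0.72 um = 7.2000e-05 cm
Step 2: Rs = rho / t = 0.0218 / 7.2000e-05
Step 3: Rs = 302.8 ohm/sq

302.8


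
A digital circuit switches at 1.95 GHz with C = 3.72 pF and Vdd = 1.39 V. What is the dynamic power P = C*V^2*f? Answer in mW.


Step 1: V^2 = 1.39^2 = 1.9321 V^2
Step 2: P = C*V^2*f = 3.72e-12 F * 1.9321 * 1.95e9 Hz
Step 3: P = 1.40154534e-02 W
Step 4: P = 14.015 mW

14.015


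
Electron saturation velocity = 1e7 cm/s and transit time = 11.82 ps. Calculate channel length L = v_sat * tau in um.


Step 1: tau in seconds = 11.82 ps * 1e-12 = 1.1820e-11 s
Step 2: L = v_sat * tau = 1e7 * 1.1820e-11 = 1.1820e-04 cm
Step 3: L in um = 1.1820e-04 * 1e4 = 1.182 um

1.182


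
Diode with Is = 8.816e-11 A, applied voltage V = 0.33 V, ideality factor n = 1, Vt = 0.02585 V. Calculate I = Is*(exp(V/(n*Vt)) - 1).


Step 1: V/(n*Vt) = 0.33/(1*0.02585) = 12.7660
Step 2: exp(12.7660) = 3.5011e+05
Step 3: I = 8.816e-11 * (3.5011e+05 - 1) = 3.09e-05 A

3.09e-05


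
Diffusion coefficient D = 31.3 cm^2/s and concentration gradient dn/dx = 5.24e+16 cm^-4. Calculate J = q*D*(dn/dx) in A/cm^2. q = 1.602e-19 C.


Step 1: J = q * D * (dn/dx)
Step 2: J = 1.602e-19 * 31.3 * 5.24e+16
Step 3: J = 2.63e-01 A/cm^2

2.63e-01


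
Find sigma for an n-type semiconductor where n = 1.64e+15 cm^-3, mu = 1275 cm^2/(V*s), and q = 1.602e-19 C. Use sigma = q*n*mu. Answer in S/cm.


Step 1: sigma = q * n * mu
Step 2: sigma = 1.602e-19 * 1.64e+15 * 1275
Step 3: sigma = 3.350e-01 S/cm

3.350e-01


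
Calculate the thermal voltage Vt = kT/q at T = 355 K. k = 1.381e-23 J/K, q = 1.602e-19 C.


Step 1: kT = 1.381e-23 * 355 = 4.90255e-21 J
Step 2: Vt = kT/q = 4.90255e-21 / 1.602e-19
Step 3: Vt = 0.0306 V

0.0306


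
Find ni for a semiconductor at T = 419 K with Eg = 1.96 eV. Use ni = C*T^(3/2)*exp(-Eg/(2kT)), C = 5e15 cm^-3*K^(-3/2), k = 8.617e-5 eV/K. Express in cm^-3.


Step 1: Compute kT = 8.617e-5 * 419 = 0.03610523 eV
Step 2: Exponent = -Eg/(2kT) = -1.96/(2*0.03610523) = -27.14288
Step 3: T^(3/2) = 419^1.5 = 8576.72
Step 4: ni = 5e15 * 8576.72 * exp(-27.14288) = 6.99e+07 cm^-3

6.99e+07


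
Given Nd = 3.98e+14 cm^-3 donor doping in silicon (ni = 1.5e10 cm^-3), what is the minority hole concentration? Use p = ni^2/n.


Step 1: Since Nd >> ni, n ≈ Nd = 3.98e+14 cm^-3
Step 2: p = ni^2 / n = (1.5e10)^2 / 3.98e+14
Step 3: p = 2.25e20 / 3.98e+14 = 5.65e+05 cm^-3

5.65e+05


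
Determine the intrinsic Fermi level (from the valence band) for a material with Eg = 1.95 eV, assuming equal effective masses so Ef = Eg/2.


Step 1: For an intrinsic semiconductor, the Fermi level sits at midgap.
Step 2: Ef = Eg / 2 = 1.95 / 2 = 0.975 eV

0.975


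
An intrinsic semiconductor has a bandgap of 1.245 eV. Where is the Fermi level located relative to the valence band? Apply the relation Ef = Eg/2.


Step 1: For an intrinsic semiconductor, the Fermi level sits at midgap.
Step 2: Ef = Eg / 2 = 1.245 / 2 = 0.6225 eV

0.6225


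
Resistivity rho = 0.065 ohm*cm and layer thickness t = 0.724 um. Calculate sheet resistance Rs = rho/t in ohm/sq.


Step 1: Convert thickness to cm: t = 0.724 um = 7.2400e-05 cm
Step 2: Rs = rho / t = 0.065 / 7.2400e-05
Step 3: Rs = 897.8 ohm/sq

897.8


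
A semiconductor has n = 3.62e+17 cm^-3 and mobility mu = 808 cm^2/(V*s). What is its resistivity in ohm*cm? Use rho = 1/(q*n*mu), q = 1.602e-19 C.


Step 1: sigma = q * n * mu = 1.602e-19 * 3.62e+17 * 808 = 4.68579e+01 S/cm
Step 2: rho = 1 / sigma = 1 / 4.68579e+01 = 0.02134 ohm*cm

0.02134


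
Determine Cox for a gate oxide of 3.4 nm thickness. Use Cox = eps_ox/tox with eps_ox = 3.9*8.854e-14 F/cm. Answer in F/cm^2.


Step 1: eps_ox = 3.9 * 8.854e-14 = 3.45306e-13 F/cm
Step 2: tox in cm = 3.4 nm * 1e-7 = 3.4000e-07 cm
Step 3: Cox = 3.45306e-13 / 3.4000e-07 = 1.02e-06 F/cm^2

1.02e-06


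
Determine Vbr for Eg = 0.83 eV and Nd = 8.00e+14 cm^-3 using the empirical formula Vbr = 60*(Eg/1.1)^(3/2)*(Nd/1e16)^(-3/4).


Step 1: Eg/1.1 = 0.83/1.1 = 0.754545
Step 2: (Eg/1.1)^1.5 = 0.754545^1.5 = 0.655432
Step 3: (Nd/1e16)^(-0.75) = (0.08)^(-0.75) = 6.647870
Step 4: Vbr = 60 * 0.655432 * 6.647870 = 261.4 V

261.4


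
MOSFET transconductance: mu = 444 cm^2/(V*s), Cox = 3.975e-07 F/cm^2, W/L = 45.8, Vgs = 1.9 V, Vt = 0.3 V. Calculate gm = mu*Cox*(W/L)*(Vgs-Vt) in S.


Step 1: Vov = Vgs - Vt = 1.9 - 0.3 = 1.6 V
Step 2: gm = mu * Cox * (W/L) * Vov
Step 3: gm = 444 * 3.975e-07 * 45.8 * 1.6 = 1.29e-02 S

1.29e-02


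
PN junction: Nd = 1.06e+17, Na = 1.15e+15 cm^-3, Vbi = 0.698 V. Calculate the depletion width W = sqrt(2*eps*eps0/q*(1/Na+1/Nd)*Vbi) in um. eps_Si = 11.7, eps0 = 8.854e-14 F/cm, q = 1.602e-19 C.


Step 1: 1/Na + 1/Nd = 1/1.15e+15 + 1/1.06e+17 = 8.78999e-16
Step 2: 2*eps*eps0/q = 2*11.7*8.854e-14/1.602e-19 = 1.293281e+07
Step 3: W^2 = 1.293281e+07 * 8.78999e-16 * 0.698 = 7.93481e-09
Step 4: W = sqrt(7.93481e-09) = 8.908e-05 cm = 0.8908 um

0.8908


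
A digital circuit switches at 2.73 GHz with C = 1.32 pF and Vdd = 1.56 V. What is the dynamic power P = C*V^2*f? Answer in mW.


Step 1: V^2 = 1.56^2 = 2.4336 V^2
Step 2: P = C*V^2*f = 1.32e-12 F * 2.4336 * 2.73e9 Hz
Step 3: P = 8.76972096e-03 W
Step 4: P = 8.77 mW

8.77


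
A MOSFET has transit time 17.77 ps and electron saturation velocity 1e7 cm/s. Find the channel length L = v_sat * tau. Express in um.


Step 1: tau in seconds = 17.77 ps * 1e-12 = 1.7770e-11 s
Step 2: L = v_sat * tau = 1e7 * 1.7770e-11 = 1.7770e-04 cm
Step 3: L in um = 1.7770e-04 * 1e4 = 1.777 um

1.777


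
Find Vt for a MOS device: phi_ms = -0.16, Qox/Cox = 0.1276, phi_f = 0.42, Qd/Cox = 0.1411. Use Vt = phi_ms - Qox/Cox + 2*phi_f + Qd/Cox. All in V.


Step 1: Vt = phi_ms - Qox/Cox + 2*phi_f + Qd/Cox
Step 2: Vt = -0.16 - 0.1276 + 2*0.42 + 0.1411
Step 3: Vt = -0.16 - 0.1276 + 0.84 + 0.1411
Step 4: Vt = 0.6935 V

0.6935


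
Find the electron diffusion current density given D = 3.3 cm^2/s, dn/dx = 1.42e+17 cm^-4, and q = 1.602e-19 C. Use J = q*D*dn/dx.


Step 1: J = q * D * (dn/dx)
Step 2: J = 1.602e-19 * 3.3 * 1.42e+17
Step 3: J = 7.51e-02 A/cm^2

7.51e-02


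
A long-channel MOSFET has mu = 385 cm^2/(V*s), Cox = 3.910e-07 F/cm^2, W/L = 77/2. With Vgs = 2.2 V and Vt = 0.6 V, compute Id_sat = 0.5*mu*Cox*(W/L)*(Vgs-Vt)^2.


Step 1: Overdrive voltage Vov = Vgs - Vt = 2.2 - 0.6 = 1.6 V
Step 2: W/L = 77/2 = 38.5
Step 3: Id = 0.5 * 385 * 3.910e-07 * 38.5 * 1.6^2
Step 4: Id = 7.42e-03 A

7.42e-03


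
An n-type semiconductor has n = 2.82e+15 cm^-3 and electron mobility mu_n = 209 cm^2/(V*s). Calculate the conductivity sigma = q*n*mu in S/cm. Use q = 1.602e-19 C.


Step 1: sigma = q * n * mu
Step 2: sigma = 1.602e-19 * 2.82e+15 * 209
Step 3: sigma = 9.442e-02 S/cm

9.442e-02


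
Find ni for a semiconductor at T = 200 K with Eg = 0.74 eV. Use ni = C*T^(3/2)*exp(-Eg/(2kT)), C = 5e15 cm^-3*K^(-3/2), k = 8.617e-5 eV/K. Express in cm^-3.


Step 1: Compute kT = 8.617e-5 * 200 = 0.017234 eV
Step 2: Exponent = -Eg/(2kT) = -0.74/(2*0.017234) = -21.46919
Step 3: T^(3/2) = 200^1.5 = 2828.43
Step 4: ni = 5e15 * 2828.43 * exp(-21.46919) = 6.71e+09 cm^-3

6.71e+09


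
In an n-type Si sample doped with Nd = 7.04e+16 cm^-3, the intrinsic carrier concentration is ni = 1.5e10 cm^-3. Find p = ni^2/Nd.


Step 1: Since Nd >> ni, n ≈ Nd = 7.04e+16 cm^-3
Step 2: p = ni^2 / n = (1.5e10)^2 / 7.04e+16
Step 3: p = 2.25e20 / 7.04e+16 = 3.20e+03 cm^-3

3.20e+03


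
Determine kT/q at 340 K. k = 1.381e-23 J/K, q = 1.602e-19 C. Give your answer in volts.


Step 1: kT = 1.381e-23 * 340 = 4.6954e-21 J
Step 2: Vt = kT/q = 4.6954e-21 / 1.602e-19
Step 3: Vt = 0.02931 V

0.02931


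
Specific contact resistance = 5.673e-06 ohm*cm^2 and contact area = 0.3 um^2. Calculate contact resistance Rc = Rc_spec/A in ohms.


Step 1: Convert area to cm^2: 0.3 um^2 = 3.0000e-09 cm^2
Step 2: Rc = Rc_spec / A = 5.673e-06 / 3.0000e-09
Step 3: Rc = 1.89e+03 ohms

1.89e+03


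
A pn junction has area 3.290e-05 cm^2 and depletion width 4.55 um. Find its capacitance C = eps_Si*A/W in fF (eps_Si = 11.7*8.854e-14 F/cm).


Step 1: eps_Si = 11.7 * 8.854e-14 = 1.035918e-12 F/cm
Step 2: W in cm = 4.55 * 1e-4 = 4.55e-04 cm
Step 3: C = 1.035918e-12 * 3.290e-05 / 4.55e-04 = 7.490484e-14 F
Step 4: C = 74.9 fF

74.9


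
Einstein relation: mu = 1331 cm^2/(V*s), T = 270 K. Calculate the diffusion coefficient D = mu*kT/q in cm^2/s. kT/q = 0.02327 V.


Step 1: D = mu * (kT/q)
Step 2: D = 1331 * 0.02327
Step 3: D = 30.97 cm^2/s

30.97


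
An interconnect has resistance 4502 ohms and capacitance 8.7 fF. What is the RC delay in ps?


Step 1: tau = R * C
Step 2: tau = 4502 * 8.7 fF = 4502 * 8.7e-15 F
Step 3: tau = 3.91674e-11 s = 39.1674 ps

39.1674


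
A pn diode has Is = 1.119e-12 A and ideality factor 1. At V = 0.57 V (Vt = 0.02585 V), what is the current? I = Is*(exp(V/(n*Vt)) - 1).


Step 1: V/(n*Vt) = 0.57/(1*0.02585) = 22.0503
Step 2: exp(22.0503) = 3.7698e+09
Step 3: I = 1.119e-12 * (3.7698e+09 - 1) = 4.22e-03 A

4.22e-03


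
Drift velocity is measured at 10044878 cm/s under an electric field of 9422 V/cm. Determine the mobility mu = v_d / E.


Step 1: mu = v_d / E
Step 2: mu = 10044878 / 9422
Step 3: mu = 1066.11 cm^2/(V*s)

1066.11


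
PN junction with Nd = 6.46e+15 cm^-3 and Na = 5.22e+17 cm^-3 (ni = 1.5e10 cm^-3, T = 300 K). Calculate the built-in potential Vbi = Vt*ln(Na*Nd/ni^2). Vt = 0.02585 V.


Step 1: Compute Na*Nd/ni^2 = 5.22e+17 * 6.46e+15 / (1.5e10)^2 = 1.4987e+13
Step 2: ln(1.4987e+13) = 30.3382
Step 3: Vbi = 0.02585 * 30.3382 = 0.784 V

0.784


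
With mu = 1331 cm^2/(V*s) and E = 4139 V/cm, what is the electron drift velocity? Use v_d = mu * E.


Step 1: v_d = mu * E
Step 2: v_d = 1331 * 4139 = 5509009
Step 3: v_d = 5.51e+06 cm/s

5.51e+06


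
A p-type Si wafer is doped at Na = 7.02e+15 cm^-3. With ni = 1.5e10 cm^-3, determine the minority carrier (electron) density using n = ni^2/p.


Step 1: Majority hole concentration p ≈ Na = 7.02e+15 cm^-3
Step 2: n = ni^2 / Na = (1.5e10)^2 / 7.02e+15
Step 3: n = 3.21e+04 cm^-3

3.21e+04


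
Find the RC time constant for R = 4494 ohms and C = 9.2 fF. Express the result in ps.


Step 1: tau = R * C
Step 2: tau = 4494 * 9.2 fF = 4494 * 9.2e-15 F
Step 3: tau = 4.13448e-11 s = 41.3448 ps

41.3448


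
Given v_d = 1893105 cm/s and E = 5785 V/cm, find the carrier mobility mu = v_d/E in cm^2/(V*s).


Step 1: mu = v_d / E
Step 2: mu = 1893105 / 5785
Step 3: mu = 327.24 cm^2/(V*s)

327.24


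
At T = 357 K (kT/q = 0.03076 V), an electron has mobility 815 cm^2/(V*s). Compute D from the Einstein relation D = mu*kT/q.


Step 1: D = mu * (kT/q)
Step 2: D = 815 * 0.03076
Step 3: D = 25.07 cm^2/s

25.07


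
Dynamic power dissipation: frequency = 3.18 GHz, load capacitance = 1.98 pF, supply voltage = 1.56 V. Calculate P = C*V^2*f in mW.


Step 1: V^2 = 1.56^2 = 2.4336 V^2
Step 2: P = C*V^2*f = 1.98e-12 F * 2.4336 * 3.18e9 Hz
Step 3: P = 1.532291904e-02 W
Step 4: P = 15.323 mW

15.323


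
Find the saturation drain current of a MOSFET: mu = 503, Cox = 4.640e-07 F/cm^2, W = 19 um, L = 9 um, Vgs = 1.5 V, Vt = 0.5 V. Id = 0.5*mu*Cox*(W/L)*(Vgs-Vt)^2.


Step 1: Overdrive voltage Vov = Vgs - Vt = 1.5 - 0.5 = 1.0 V
Step 2: W/L = 19/9 = 2.11111
Step 3: Id = 0.5 * 503 * 4.640e-07 * 2.11111 * 1.0^2
Step 4: Id = 2.46e-04 A

2.46e-04


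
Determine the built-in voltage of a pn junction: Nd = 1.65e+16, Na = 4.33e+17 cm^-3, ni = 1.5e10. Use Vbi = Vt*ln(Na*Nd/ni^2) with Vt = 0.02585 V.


Step 1: Compute Na*Nd/ni^2 = 4.33e+17 * 1.65e+16 / (1.5e10)^2 = 3.1753e+13
Step 2: ln(3.1753e+13) = 31.0890
Step 3: Vbi = 0.02585 * 31.0890 = 0.804 V

0.804


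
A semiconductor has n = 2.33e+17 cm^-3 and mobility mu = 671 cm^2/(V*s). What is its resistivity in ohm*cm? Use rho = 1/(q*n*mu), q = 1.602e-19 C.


Step 1: sigma = q * n * mu = 1.602e-19 * 2.33e+17 * 671 = 2.50461e+01 S/cm
Step 2: rho = 1 / sigma = 1 / 2.50461e+01 = 0.03993 ohm*cm

0.03993


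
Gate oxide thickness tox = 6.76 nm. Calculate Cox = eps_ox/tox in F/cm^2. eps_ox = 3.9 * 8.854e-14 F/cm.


Step 1: eps_ox = 3.9 * 8.854e-14 = 3.45306e-13 F/cm
Step 2: tox in cm = 6.76 nm * 1e-7 = 6.7600e-07 cm
Step 3: Cox = 3.45306e-13 / 6.7600e-07 = 5.11e-07 F/cm^2

5.11e-07


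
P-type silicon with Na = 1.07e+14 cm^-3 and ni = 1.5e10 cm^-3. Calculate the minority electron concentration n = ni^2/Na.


Step 1: Majority hole concentration p ≈ Na = 1.07e+14 cm^-3
Step 2: n = ni^2 / Na = (1.5e10)^2 / 1.07e+14
Step 3: n = 2.10e+06 cm^-3

2.10e+06


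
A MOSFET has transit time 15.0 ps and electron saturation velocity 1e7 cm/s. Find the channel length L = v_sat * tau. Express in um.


Step 1: tau in seconds = 15.0 ps * 1e-12 = 1.5000e-11 s
Step 2: L = v_sat * tau = 1e7 * 1.5000e-11 = 1.5000e-04 cm
Step 3: L in um = 1.5000e-04 * 1e4 = 1.5 um

1.5


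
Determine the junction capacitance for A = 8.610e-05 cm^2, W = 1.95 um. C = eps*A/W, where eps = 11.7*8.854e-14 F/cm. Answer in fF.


Step 1: eps_Si = 11.7 * 8.854e-14 = 1.035918e-12 F/cm
Step 2: W in cm = 1.95 * 1e-4 = 1.95e-04 cm
Step 3: C = 1.035918e-12 * 8.610e-05 / 1.95e-04 = 4.573976e-13 F
Step 4: C = 457.4 fF

457.4


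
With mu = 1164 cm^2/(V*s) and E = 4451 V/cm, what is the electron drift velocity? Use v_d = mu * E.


Step 1: v_d = mu * E
Step 2: v_d = 1164 * 4451 = 5180964
Step 3: v_d = 5.18e+06 cm/s

5.18e+06


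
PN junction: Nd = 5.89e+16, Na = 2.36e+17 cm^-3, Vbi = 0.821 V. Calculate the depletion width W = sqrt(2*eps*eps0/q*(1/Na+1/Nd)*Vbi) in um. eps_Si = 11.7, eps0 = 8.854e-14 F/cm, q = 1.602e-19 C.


Step 1: 1/Na + 1/Nd = 1/2.36e+17 + 1/5.89e+16 = 2.12152e-17
Step 2: 2*eps*eps0/q = 2*11.7*8.854e-14/1.602e-19 = 1.293281e+07
Step 3: W^2 = 1.293281e+07 * 2.12152e-17 * 0.821 = 2.25260e-10
Step 4: W = sqrt(2.25260e-10) = 1.501e-05 cm = 0.1501 um

0.1501


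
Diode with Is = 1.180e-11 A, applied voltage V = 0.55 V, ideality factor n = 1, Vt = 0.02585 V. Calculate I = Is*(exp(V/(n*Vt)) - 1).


Step 1: V/(n*Vt) = 0.55/(1*0.02585) = 21.2766
Step 2: exp(21.2766) = 1.7390e+09
Step 3: I = 1.180e-11 * (1.7390e+09 - 1) = 2.05e-02 A

2.05e-02


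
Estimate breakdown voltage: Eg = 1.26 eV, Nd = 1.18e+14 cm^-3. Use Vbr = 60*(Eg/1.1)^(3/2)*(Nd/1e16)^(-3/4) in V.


Step 1: Eg/1.1 = 1.26/1.1 = 1.145455
Step 2: (Eg/1.1)^1.5 = 1.145455^1.5 = 1.225934
Step 3: (Nd/1e16)^(-0.75) = (0.0118)^(-0.75) = 27.931129
Step 4: Vbr = 60 * 1.225934 * 27.931129 = 2054.5 V

2054.5


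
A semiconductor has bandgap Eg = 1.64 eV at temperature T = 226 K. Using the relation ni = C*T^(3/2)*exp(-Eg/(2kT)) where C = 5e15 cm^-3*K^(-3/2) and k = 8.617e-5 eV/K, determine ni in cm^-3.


Step 1: Compute kT = 8.617e-5 * 226 = 0.01947442 eV
Step 2: Exponent = -Eg/(2kT) = -1.64/(2*0.01947442) = -42.10652
Step 3: T^(3/2) = 226^1.5 = 3397.52
Step 4: ni = 5e15 * 3397.52 * exp(-42.10652) = 8.78e+00 cm^-3

8.78e+00


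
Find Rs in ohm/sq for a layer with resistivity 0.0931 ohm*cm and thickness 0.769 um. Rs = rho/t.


Step 1: Convert thickness to cm: t = 0.769 um = 7.6900e-05 cm
Step 2: Rs = rho / t = 0.0931 / 7.6900e-05
Step 3: Rs = 1210.7 ohm/sq

1210.7


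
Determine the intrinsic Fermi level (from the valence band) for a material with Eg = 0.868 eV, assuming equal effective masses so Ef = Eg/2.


Step 1: For an intrinsic semiconductor, the Fermi level sits at midgap.
Step 2: Ef = Eg / 2 = 0.868 / 2 = 0.434 eV

0.434


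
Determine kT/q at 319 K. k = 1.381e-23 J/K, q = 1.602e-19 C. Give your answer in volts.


Step 1: kT = 1.381e-23 * 319 = 4.40539e-21 J
Step 2: Vt = kT/q = 4.40539e-21 / 1.602e-19
Step 3: Vt = 0.0275 V

0.0275


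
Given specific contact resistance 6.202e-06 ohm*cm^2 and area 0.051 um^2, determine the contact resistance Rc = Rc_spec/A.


Step 1: Convert area to cm^2: 0.051 um^2 = 5.1000e-10 cm^2
Step 2: Rc = Rc_spec / A = 6.202e-06 / 5.1000e-10
Step 3: Rc = 1.22e+04 ohms

1.22e+04


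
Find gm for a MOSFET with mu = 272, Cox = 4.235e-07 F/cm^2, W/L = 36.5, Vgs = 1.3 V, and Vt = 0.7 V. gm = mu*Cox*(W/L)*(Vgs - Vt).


Step 1: Vov = Vgs - Vt = 1.3 - 0.7 = 0.6 V
Step 2: gm = mu * Cox * (W/L) * Vov
Step 3: gm = 272 * 4.235e-07 * 36.5 * 0.6 = 2.52e-03 S

2.52e-03


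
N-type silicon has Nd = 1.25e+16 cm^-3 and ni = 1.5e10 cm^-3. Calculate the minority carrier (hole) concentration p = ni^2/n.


Step 1: Since Nd >> ni, n ≈ Nd = 1.25e+16 cm^-3
Step 2: p = ni^2 / n = (1.5e10)^2 / 1.25e+16
Step 3: p = 2.25e20 / 1.25e+16 = 1.80e+04 cm^-3

1.80e+04


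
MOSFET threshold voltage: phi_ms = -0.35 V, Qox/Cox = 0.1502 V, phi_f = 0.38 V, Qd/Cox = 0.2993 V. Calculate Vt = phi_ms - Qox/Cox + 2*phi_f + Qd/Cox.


Step 1: Vt = phi_ms - Qox/Cox + 2*phi_f + Qd/Cox
Step 2: Vt = -0.35 - 0.1502 + 2*0.38 + 0.2993
Step 3: Vt = -0.35 - 0.1502 + 0.76 + 0.2993
Step 4: Vt = 0.5591 V

0.5591


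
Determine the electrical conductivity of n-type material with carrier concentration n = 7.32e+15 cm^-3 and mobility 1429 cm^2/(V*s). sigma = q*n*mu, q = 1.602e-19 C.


Step 1: sigma = q * n * mu
Step 2: sigma = 1.602e-19 * 7.32e+15 * 1429
Step 3: sigma = 1.676e+00 S/cm

1.676e+00


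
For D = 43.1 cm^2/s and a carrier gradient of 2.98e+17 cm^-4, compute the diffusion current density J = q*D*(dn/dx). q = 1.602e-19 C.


Step 1: J = q * D * (dn/dx)
Step 2: J = 1.602e-19 * 43.1 * 2.98e+17
Step 3: J = 2.06e+00 A/cm^2

2.06e+00


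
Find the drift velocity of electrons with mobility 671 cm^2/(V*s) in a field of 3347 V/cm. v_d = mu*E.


Step 1: v_d = mu * E
Step 2: v_d = 671 * 3347 = 2245837
Step 3: v_d = 2.25e+06 cm/s

2.25e+06
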